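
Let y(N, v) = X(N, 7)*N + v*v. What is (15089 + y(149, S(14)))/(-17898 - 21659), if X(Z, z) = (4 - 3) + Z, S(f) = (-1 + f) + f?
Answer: -38168/39557 ≈ -0.96489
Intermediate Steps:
S(f) = -1 + 2*f
X(Z, z) = 1 + Z
y(N, v) = v**2 + N*(1 + N) (y(N, v) = (1 + N)*N + v*v = N*(1 + N) + v**2 = v**2 + N*(1 + N))
(15089 + y(149, S(14)))/(-17898 - 21659) = (15089 + ((-1 + 2*14)**2 + 149*(1 + 149)))/(-17898 - 21659) = (15089 + ((-1 + 28)**2 + 149*150))/(-39557) = (15089 + (27**2 + 22350))*(-1/39557) = (15089 + (729 + 22350))*(-1/39557) = (15089 + 23079)*(-1/39557) = 38168*(-1/39557) = -38168/39557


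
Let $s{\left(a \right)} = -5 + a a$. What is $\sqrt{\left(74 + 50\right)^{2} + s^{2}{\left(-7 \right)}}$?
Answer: $4 \sqrt{1082} \approx 131.58$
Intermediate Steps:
$s{\left(a \right)} = -5 + a^{2}$
$\sqrt{\left(74 + 50\right)^{2} + s^{2}{\left(-7 \right)}} = \sqrt{\left(74 + 50\right)^{2} + \left(-5 + \left(-7\right)^{2}\right)^{2}} = \sqrt{124^{2} + \left(-5 + 49\right)^{2}} = \sqrt{15376 + 44^{2}} = \sqrt{15376 + 1936} = \sqrt{17312} = 4 \sqrt{1082}$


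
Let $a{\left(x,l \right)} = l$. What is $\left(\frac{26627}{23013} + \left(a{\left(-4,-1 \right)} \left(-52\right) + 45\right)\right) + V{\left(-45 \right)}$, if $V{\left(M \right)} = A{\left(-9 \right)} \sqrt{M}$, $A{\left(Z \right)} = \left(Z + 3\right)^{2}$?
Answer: $\frac{2258888}{23013} + 108 i \sqrt{5} \approx 98.157 + 241.5 i$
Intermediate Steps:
$A{\left(Z \right)} = \left(3 + Z\right)^{2}$
$V{\left(M \right)} = 36 \sqrt{M}$ ($V{\left(M \right)} = \left(3 - 9\right)^{2} \sqrt{M} = \left(-6\right)^{2} \sqrt{M} = 36 \sqrt{M}$)
$\left(\frac{26627}{23013} + \left(a{\left(-4,-1 \right)} \left(-52\right) + 45\right)\right) + V{\left(-45 \right)} = \left(\frac{26627}{23013} + \left(\left(-1\right) \left(-52\right) + 45\right)\right) + 36 \sqrt{-45} = \left(26627 \cdot \frac{1}{23013} + \left(52 + 45\right)\right) + 36 \cdot 3 i \sqrt{5} = \left(\frac{26627}{23013} + 97\right) + 108 i \sqrt{5} = \frac{2258888}{23013} + 108 i \sqrt{5}$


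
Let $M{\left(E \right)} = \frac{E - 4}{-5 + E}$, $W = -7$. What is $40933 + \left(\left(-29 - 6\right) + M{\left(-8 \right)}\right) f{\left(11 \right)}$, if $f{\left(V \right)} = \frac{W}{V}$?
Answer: $\frac{5856520}{143} \approx 40955.0$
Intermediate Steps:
$f{\left(V \right)} = - \frac{7}{V}$
$M{\left(E \right)} = \frac{-4 + E}{-5 + E}$
$40933 + \left(\left(-29 - 6\right) + M{\left(-8 \right)}\right) f{\left(11 \right)} = 40933 + \left(\left(-29 - 6\right) + \frac{-4 - 8}{-5 - 8}\right) \left(- \frac{7}{11}\right) = 40933 + \left(-35 + \frac{1}{-13} \left(-12\right)\right) \left(\left(-7\right) \frac{1}{11}\right) = 40933 + \left(-35 - - \frac{12}{13}\right) \left(- \frac{7}{11}\right) = 40933 + \left(-35 + \frac{12}{13}\right) \left(- \frac{7}{11}\right) = 40933 - - \frac{3101}{143} = 40933 + \frac{3101}{143} = \frac{5856520}{143}$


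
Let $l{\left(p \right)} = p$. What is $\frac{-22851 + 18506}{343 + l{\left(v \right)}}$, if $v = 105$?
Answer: $- \frac{4345}{448} \approx -9.6987$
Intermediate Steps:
$\frac{-22851 + 18506}{343 + l{\left(v \right)}} = \frac{-22851 + 18506}{343 + 105} = - \frac{4345}{448}$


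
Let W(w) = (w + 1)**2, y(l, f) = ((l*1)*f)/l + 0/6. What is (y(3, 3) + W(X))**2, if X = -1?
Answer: 9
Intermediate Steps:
y(l, f) = f (y(l, f) = (l*f)/l + 0*(1/6) = (f*l)/l + 0 = f + 0 = f)
W(w) = (1 + w)**2
(y(3, 3) + W(X))**2 = (3 + (1 - 1)**2)**2 = (3 + 0**2)**2 = (3 + 0)**2 = 3**2 = 9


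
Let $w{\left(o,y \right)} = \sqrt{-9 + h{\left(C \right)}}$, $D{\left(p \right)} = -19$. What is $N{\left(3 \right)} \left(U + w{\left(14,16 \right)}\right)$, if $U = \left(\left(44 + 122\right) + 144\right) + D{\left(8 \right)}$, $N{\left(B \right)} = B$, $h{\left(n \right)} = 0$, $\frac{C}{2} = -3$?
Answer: $873 + 9 i \approx 873.0 + 9.0 i$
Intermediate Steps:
$C = -6$ ($C = 2 \left(-3\right) = -6$)
$w{\left(o,y \right)} = 3 i$ ($w{\left(o,y \right)} = \sqrt{-9 + 0} = \sqrt{-9} = 3 i$)
$U = 291$ ($U = \left(\left(44 + 122\right) + 144\right) - 19 = \left(166 + 144\right) - 19 = 310 - 19 = 291$)
$N{\left(3 \right)} \left(U + w{\left(14,16 \right)}\right) = 3 \left(291 + 3 i\right) = 873 + 9 i$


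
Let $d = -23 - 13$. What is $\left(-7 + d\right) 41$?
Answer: $-1763$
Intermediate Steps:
$d = -36$ ($d = -23 - 13 = -36$)
$\left(-7 + d\right) 41 = \left(-7 - 36\right) 41 = \left(-43\right) 41 = -1763$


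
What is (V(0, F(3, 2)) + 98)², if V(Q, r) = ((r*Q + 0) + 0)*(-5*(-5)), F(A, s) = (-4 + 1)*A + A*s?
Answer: 9604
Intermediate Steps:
F(A, s) = -3*A + A*s
V(Q, r) = 25*Q*r (V(Q, r) = ((Q*r + 0) + 0)*25 = (Q*r + 0)*25 = (Q*r)*25 = 25*Q*r)
(V(0, F(3, 2)) + 98)² = (25*0*(3*(-3 + 2)) + 98)² = (25*0*(3*(-1)) + 98)² = (25*0*(-3) + 98)² = (0 + 98)² = 98² = 9604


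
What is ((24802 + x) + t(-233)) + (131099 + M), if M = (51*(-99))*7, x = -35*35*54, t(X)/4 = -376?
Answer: 52904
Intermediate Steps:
t(X) = -1504 (t(X) = 4*(-376) = -1504)
x = -66150 (x = -1225*54 = -66150)
M = -35343 (M = -5049*7 = -35343)
((24802 + x) + t(-233)) + (131099 + M) = ((24802 - 66150) - 1504) + (131099 - 35343) = (-41348 - 1504) + 95756 = -42852 + 95756 = 52904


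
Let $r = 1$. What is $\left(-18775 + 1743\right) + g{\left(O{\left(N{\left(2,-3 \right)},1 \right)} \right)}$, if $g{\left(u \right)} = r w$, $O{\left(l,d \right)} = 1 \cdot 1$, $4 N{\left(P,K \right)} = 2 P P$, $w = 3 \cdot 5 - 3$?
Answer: $-17020$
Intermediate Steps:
$w = 12$ ($w = 15 - 3 = 12$)
$N{\left(P,K \right)} = \frac{P^{2}}{2}$ ($N{\left(P,K \right)} = \frac{2 P P}{4} = \frac{2 P^{2}}{4} = \frac{P^{2}}{2}$)
$O{\left(l,d \right)} = 1$
$g{\left(u \right)} = 12$ ($g{\left(u \right)} = 1 \cdot 12 = 12$)
$\left(-18775 + 1743\right) + g{\left(O{\left(N{\left(2,-3 \right)},1 \right)} \right)} = \left(-18775 + 1743\right) + 12 = -17032 + 12 = -17020$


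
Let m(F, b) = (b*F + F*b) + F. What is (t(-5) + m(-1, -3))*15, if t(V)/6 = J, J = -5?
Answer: -375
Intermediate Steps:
m(F, b) = F + 2*F*b (m(F, b) = (F*b + F*b) + F = 2*F*b + F = F + 2*F*b)
t(V) = -30 (t(V) = 6*(-5) = -30)
(t(-5) + m(-1, -3))*15 = (-30 - (1 + 2*(-3)))*15 = (-30 - (1 - 6))*15 = (-30 - 1*(-5))*15 = (-30 + 5)*15 = -25*15 = -375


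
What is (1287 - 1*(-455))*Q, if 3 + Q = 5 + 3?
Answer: 8710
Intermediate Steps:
Q = 5 (Q = -3 + (5 + 3) = -3 + 8 = 5)
(1287 - 1*(-455))*Q = (1287 - 1*(-455))*5 = (1287 + 455)*5 = 1742*5 = 8710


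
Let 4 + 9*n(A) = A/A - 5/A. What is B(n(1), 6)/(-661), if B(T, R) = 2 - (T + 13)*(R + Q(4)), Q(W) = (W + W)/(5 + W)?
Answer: 6596/53541 ≈ 0.12320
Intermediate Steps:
Q(W) = 2*W/(5 + W) (Q(W) = (2*W)/(5 + W) = 2*W/(5 + W))
n(A) = -⅓ - 5/(9*A) (n(A) = -4/9 + (A/A - 5/A)/9 = -4/9 + (1 - 5/A)/9 = -4/9 + (⅑ - 5/(9*A)) = -⅓ - 5/(9*A))
B(T, R) = 2 - (13 + T)*(8/9 + R) (B(T, R) = 2 - (T + 13)*(R + 2*4/(5 + 4)) = 2 - (13 + T)*(R + 2*4/9) = 2 - (13 + T)*(R + 2*4*(⅑)) = 2 - (13 + T)*(R + 8/9) = 2 - (13 + T)*(8/9 + R))
B(n(1), 6)/(-661) = (-86/9 - 13*6 - 8*(-5 - 3*1)/(81*1) - 1*6*(⅑)*(-5 - 3*1)/1)/(-661) = (-86/9 - 78 - 8*(-5 - 3)/81 - 1*6*(⅑)*1*(-5 - 3))*(-1/661) = (-86/9 - 78 - 8*(-8)/81 - 1*6*(⅑)*1*(-8))*(-1/661) = (-86/9 - 78 - 8/9*(-8/9) - 1*6*(-8/9))*(-1/661) = (-86/9 - 78 + 64/81 + 16/3)*(-1/661) = -6596/81*(-1/661) = 6596/53541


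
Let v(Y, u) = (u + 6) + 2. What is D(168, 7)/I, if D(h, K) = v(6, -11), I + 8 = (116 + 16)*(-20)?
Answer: 3/2648 ≈ 0.0011329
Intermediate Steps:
v(Y, u) = 8 + u (v(Y, u) = (6 + u) + 2 = 8 + u)
I = -2648 (I = -8 + (116 + 16)*(-20) = -8 + 132*(-20) = -8 - 2640 = -2648)
D(h, K) = -3 (D(h, K) = 8 - 11 = -3)
D(168, 7)/I = -3/(-2648) = -3*(-1/2648) = 3/2648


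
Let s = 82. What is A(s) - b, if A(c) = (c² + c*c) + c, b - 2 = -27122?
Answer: 40650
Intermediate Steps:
b = -27120 (b = 2 - 27122 = -27120)
A(c) = c + 2*c² (A(c) = (c² + c²) + c = 2*c² + c = c + 2*c²)
A(s) - b = 82*(1 + 2*82) - 1*(-27120) = 82*(1 + 164) + 27120 = 82*165 + 27120 = 13530 + 27120 = 40650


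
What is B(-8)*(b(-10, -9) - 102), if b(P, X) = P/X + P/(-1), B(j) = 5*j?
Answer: 32720/9 ≈ 3635.6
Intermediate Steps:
b(P, X) = -P + P/X (b(P, X) = P/X + P*(-1) = P/X - P = -P + P/X)
B(-8)*(b(-10, -9) - 102) = (5*(-8))*((-1*(-10) - 10/(-9)) - 102) = -40*((10 - 10*(-⅑)) - 102) = -40*((10 + 10/9) - 102) = -40*(100/9 - 102) = -40*(-818/9) = 32720/9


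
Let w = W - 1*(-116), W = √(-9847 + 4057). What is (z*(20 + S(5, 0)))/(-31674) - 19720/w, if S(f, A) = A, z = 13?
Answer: 10*(-13*√5790 + 31232072*I)/(15837*(√5790 - 116*I)) ≈ -118.87 + 77.966*I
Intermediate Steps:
W = I*√5790 (W = √(-5790) = I*√5790 ≈ 76.092*I)
w = 116 + I*√5790 (w = I*√5790 - 1*(-116) = I*√5790 + 116 = 116 + I*√5790 ≈ 116.0 + 76.092*I)
(z*(20 + S(5, 0)))/(-31674) - 19720/w = (13*(20 + 0))/(-31674) - 19720/(116 + I*√5790) = (13*20)*(-1/31674) - 19720/(116 + I*√5790) = 260*(-1/31674) - 19720/(116 + I*√5790) = -130/15837 - 19720/(116 + I*√5790)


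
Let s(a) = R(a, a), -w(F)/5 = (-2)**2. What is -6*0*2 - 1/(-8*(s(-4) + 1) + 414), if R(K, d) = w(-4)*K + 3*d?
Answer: 1/138 ≈ 0.0072464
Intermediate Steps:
w(F) = -20 (w(F) = -5*(-2)**2 = -5*4 = -20)
R(K, d) = -20*K + 3*d
s(a) = -17*a (s(a) = -20*a + 3*a = -17*a)
-6*0*2 - 1/(-8*(s(-4) + 1) + 414) = -6*0*2 - 1/(-8*(-17*(-4) + 1) + 414) = 0*2 - 1/(-8*(68 + 1) + 414) = 0 - 1/(-8*69 + 414) = 0 - 1/(-552 + 414) = 0 - 1/(-138) = 0 - 1*(-1/138) = 0 + 1/138 = 1/138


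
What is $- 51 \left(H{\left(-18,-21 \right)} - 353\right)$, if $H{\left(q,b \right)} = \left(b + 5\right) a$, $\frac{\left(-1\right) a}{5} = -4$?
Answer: $34323$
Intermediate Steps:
$a = 20$ ($a = \left(-5\right) \left(-4\right) = 20$)
$H{\left(q,b \right)} = 100 + 20 b$ ($H{\left(q,b \right)} = \left(b + 5\right) 20 = \left(5 + b\right) 20 = 100 + 20 b$)
$- 51 \left(H{\left(-18,-21 \right)} - 353\right) = - 51 \left(\left(100 + 20 \left(-21\right)\right) - 353\right) = - 51 \left(\left(100 - 420\right) - 353\right) = - 51 \left(-320 - 353\right) = \left(-51\right) \left(-673\right) = 34323$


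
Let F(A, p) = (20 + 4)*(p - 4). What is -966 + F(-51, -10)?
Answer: -1302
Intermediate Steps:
F(A, p) = -96 + 24*p (F(A, p) = 24*(-4 + p) = -96 + 24*p)
-966 + F(-51, -10) = -966 + (-96 + 24*(-10)) = -966 + (-96 - 240) = -966 - 336 = -1302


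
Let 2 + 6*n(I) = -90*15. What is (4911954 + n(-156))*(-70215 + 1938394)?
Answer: 27527965046294/3 ≈ 9.1760e+12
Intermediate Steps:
n(I) = -676/3 (n(I) = -⅓ + (-90*15)/6 = -⅓ + (⅙)*(-1350) = -⅓ - 225 = -676/3)
(4911954 + n(-156))*(-70215 + 1938394) = (4911954 - 676/3)*(-70215 + 1938394) = (14735186/3)*1868179 = 27527965046294/3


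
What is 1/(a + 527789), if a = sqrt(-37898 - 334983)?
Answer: 527789/278561601402 - I*sqrt(372881)/278561601402 ≈ 1.8947e-6 - 2.1921e-9*I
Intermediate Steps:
a = I*sqrt(372881) (a = sqrt(-372881) = I*sqrt(372881) ≈ 610.64*I)
1/(a + 527789) = 1/(I*sqrt(372881) + 527789) = 1/(527789 + I*sqrt(372881))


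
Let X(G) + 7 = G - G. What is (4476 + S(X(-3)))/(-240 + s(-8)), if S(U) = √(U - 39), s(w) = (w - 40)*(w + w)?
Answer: 373/44 + I*√46/528 ≈ 8.4773 + 0.012845*I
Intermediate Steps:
X(G) = -7 (X(G) = -7 + (G - G) = -7 + 0 = -7)
s(w) = 2*w*(-40 + w) (s(w) = (-40 + w)*(2*w) = 2*w*(-40 + w))
S(U) = √(-39 + U)
(4476 + S(X(-3)))/(-240 + s(-8)) = (4476 + √(-39 - 7))/(-240 + 2*(-8)*(-40 - 8)) = (4476 + √(-46))/(-240 + 2*(-8)*(-48)) = (4476 + I*√46)/(-240 + 768) = (4476 + I*√46)/528 = (4476 + I*√46)*(1/528) = 373/44 + I*√46/528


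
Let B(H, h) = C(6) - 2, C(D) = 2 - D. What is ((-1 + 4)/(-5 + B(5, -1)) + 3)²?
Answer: 900/121 ≈ 7.4380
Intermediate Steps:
B(H, h) = -6 (B(H, h) = (2 - 1*6) - 2 = (2 - 6) - 2 = -4 - 2 = -6)
((-1 + 4)/(-5 + B(5, -1)) + 3)² = ((-1 + 4)/(-5 - 6) + 3)² = (3/(-11) + 3)² = (3*(-1/11) + 3)² = (-3/11 + 3)² = (30/11)² = 900/121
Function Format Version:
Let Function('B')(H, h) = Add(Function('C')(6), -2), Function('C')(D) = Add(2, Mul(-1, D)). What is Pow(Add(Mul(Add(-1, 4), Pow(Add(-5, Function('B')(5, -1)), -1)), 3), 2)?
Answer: Rational(900, 121) ≈ 7.4380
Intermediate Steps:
Function('B')(H, h) = -6 (Function('B')(H, h) = Add(Add(2, Mul(-1, 6)), -2) = Add(Add(2, -6), -2) = Add(-4, -2) = -6)
Pow(Add(Mul(Add(-1, 4), Pow(Add(-5, Function('B')(5, -1)), -1)), 3), 2) = Pow(Add(Mul(Add(-1, 4), Pow(Add(-5, -6), -1)), 3), 2) = Pow(Add(Mul(3, Pow(-11, -1)), 3), 2) = Pow(Add(Mul(3, Rational(-1, 11)), 3), 2) = Pow(Add(Rational(-3, 11), 3), 2) = Pow(Rational(30, 11), 2) = Rational(900, 121)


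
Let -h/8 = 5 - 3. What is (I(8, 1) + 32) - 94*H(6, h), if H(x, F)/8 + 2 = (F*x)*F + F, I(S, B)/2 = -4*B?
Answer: -1141512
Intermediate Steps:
I(S, B) = -8*B (I(S, B) = 2*(-4*B) = -8*B)
h = -16 (h = -8*(5 - 3) = -8*2 = -16)
H(x, F) = -16 + 8*F + 8*x*F**2 (H(x, F) = -16 + 8*((F*x)*F + F) = -16 + 8*(x*F**2 + F) = -16 + 8*(F + x*F**2) = -16 + (8*F + 8*x*F**2) = -16 + 8*F + 8*x*F**2)
(I(8, 1) + 32) - 94*H(6, h) = (-8*1 + 32) - 94*(-16 + 8*(-16) + 8*6*(-16)**2) = (-8 + 32) - 94*(-16 - 128 + 8*6*256) = 24 - 94*(-16 - 128 + 12288) = 24 - 94*12144 = 24 - 1141536 = -1141512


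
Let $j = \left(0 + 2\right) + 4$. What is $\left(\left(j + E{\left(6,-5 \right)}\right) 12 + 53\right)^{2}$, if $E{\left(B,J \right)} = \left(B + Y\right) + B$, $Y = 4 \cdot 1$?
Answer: $100489$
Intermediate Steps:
$Y = 4$
$j = 6$ ($j = 2 + 4 = 6$)
$E{\left(B,J \right)} = 4 + 2 B$ ($E{\left(B,J \right)} = \left(B + 4\right) + B = \left(4 + B\right) + B = 4 + 2 B$)
$\left(\left(j + E{\left(6,-5 \right)}\right) 12 + 53\right)^{2} = \left(\left(6 + \left(4 + 2 \cdot 6\right)\right) 12 + 53\right)^{2} = \left(\left(6 + \left(4 + 12\right)\right) 12 + 53\right)^{2} = \left(\left(6 + 16\right) 12 + 53\right)^{2} = \left(22 \cdot 12 + 53\right)^{2} = \left(264 + 53\right)^{2} = 317^{2} = 100489$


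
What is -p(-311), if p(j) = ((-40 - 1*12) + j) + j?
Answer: 674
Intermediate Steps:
p(j) = -52 + 2*j (p(j) = ((-40 - 12) + j) + j = (-52 + j) + j = -52 + 2*j)
-p(-311) = -(-52 + 2*(-311)) = -(-52 - 622) = -1*(-674) = 674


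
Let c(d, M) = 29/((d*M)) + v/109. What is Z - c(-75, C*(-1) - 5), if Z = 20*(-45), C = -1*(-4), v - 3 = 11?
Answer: -66230111/73575 ≈ -900.17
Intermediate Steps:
v = 14 (v = 3 + 11 = 14)
C = 4
Z = -900
c(d, M) = 14/109 + 29/(M*d) (c(d, M) = 29/((d*M)) + 14/109 = 29/((M*d)) + 14*(1/109) = 29*(1/(M*d)) + 14/109 = 29/(M*d) + 14/109 = 14/109 + 29/(M*d))
Z - c(-75, C*(-1) - 5) = -900 - (14/109 + 29/((4*(-1) - 5)*(-75))) = -900 - (14/109 + 29*(-1/75)/(-4 - 5)) = -900 - (14/109 + 29*(-1/75)/(-9)) = -900 - (14/109 + 29*(-⅑)*(-1/75)) = -900 - (14/109 + 29/675) = -900 - 1*12611/73575 = -900 - 12611/73575 = -66230111/73575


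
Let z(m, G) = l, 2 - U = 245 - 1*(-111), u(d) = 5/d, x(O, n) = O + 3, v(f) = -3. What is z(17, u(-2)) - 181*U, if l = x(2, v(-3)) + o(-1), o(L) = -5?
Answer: 64074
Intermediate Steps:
x(O, n) = 3 + O
U = -354 (U = 2 - (245 - 1*(-111)) = 2 - (245 + 111) = 2 - 1*356 = 2 - 356 = -354)
l = 0 (l = (3 + 2) - 5 = 5 - 5 = 0)
z(m, G) = 0
z(17, u(-2)) - 181*U = 0 - 181*(-354) = 0 + 64074 = 64074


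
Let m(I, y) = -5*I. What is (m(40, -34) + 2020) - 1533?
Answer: 287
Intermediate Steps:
(m(40, -34) + 2020) - 1533 = (-5*40 + 2020) - 1533 = (-200 + 2020) - 1533 = 1820 - 1533 = 287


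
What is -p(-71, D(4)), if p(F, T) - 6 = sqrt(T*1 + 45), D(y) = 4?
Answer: -13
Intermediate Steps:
p(F, T) = 6 + sqrt(45 + T) (p(F, T) = 6 + sqrt(T*1 + 45) = 6 + sqrt(T + 45) = 6 + sqrt(45 + T))
-p(-71, D(4)) = -(6 + sqrt(45 + 4)) = -(6 + sqrt(49)) = -(6 + 7) = -1*13 = -13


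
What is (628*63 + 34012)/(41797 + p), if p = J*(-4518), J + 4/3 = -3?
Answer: 73576/61375 ≈ 1.1988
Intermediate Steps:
J = -13/3 (J = -4/3 - 3 = -13/3 ≈ -4.3333)
p = 19578 (p = -13/3*(-4518) = 19578)
(628*63 + 34012)/(41797 + p) = (628*63 + 34012)/(41797 + 19578) = (39564 + 34012)/61375 = 73576*(1/61375) = 73576/61375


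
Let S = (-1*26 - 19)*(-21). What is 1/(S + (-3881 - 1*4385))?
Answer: -1/7321 ≈ -0.00013659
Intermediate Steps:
S = 945 (S = (-26 - 19)*(-21) = -45*(-21) = 945)
1/(S + (-3881 - 1*4385)) = 1/(945 + (-3881 - 1*4385)) = 1/(945 + (-3881 - 4385)) = 1/(945 - 8266) = 1/(-7321) = -1/7321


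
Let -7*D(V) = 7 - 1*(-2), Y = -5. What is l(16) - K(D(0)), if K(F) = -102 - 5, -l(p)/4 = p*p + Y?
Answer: -897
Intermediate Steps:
l(p) = 20 - 4*p² (l(p) = -4*(p*p - 5) = -4*(p² - 5) = -4*(-5 + p²) = 20 - 4*p²)
D(V) = -9/7 (D(V) = -(7 - 1*(-2))/7 = -(7 + 2)/7 = -⅐*9 = -9/7)
K(F) = -107
l(16) - K(D(0)) = (20 - 4*16²) - 1*(-107) = (20 - 4*256) + 107 = (20 - 1024) + 107 = -1004 + 107 = -897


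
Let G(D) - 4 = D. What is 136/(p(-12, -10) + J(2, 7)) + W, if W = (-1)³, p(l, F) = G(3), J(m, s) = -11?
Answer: -35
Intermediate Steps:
G(D) = 4 + D
p(l, F) = 7 (p(l, F) = 4 + 3 = 7)
W = -1
136/(p(-12, -10) + J(2, 7)) + W = 136/(7 - 11) - 1 = 136/(-4) - 1 = -¼*136 - 1 = -34 - 1 = -35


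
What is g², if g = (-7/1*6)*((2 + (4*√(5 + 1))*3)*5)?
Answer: 38278800 + 2116800*√6 ≈ 4.3464e+7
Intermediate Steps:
g = -420 - 2520*√6 (g = (-7*1*6)*((2 + (4*√6)*3)*5) = (-7*6)*((2 + 12*√6)*5) = -42*(10 + 60*√6) = -420 - 2520*√6 ≈ -6592.7)
g² = (-420 - 2520*√6)²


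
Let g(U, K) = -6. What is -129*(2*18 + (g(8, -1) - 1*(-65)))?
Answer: -12255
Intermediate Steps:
-129*(2*18 + (g(8, -1) - 1*(-65))) = -129*(2*18 + (-6 - 1*(-65))) = -129*(36 + (-6 + 65)) = -129*(36 + 59) = -129*95 = -12255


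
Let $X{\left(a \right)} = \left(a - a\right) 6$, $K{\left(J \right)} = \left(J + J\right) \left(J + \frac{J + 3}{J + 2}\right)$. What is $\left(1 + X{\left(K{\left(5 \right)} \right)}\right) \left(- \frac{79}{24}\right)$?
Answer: $- \frac{79}{24} \approx -3.2917$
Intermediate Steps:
$K{\left(J \right)} = 2 J \left(J + \frac{3 + J}{2 + J}\right)$
$X{\left(a \right)} = 0$ ($X{\left(a \right)} = 0 \cdot 6 = 0$)
$\left(1 + X{\left(K{\left(5 \right)} \right)}\right) \left(- \frac{79}{24}\right) = \left(1 + 0\right) \left(- \frac{79}{24}\right) = 1 \left(\left(-79\right) \frac{1}{24}\right) = 1 \left(- \frac{79}{24}\right) = - \frac{79}{24}$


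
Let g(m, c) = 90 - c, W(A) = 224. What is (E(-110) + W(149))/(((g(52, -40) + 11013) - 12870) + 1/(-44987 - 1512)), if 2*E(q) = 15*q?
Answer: 27945899/80303774 ≈ 0.34800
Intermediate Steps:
E(q) = 15*q/2 (E(q) = (15*q)/2 = 15*q/2)
(E(-110) + W(149))/(((g(52, -40) + 11013) - 12870) + 1/(-44987 - 1512)) = ((15/2)*(-110) + 224)/((((90 - 1*(-40)) + 11013) - 12870) + 1/(-44987 - 1512)) = (-825 + 224)/((((90 + 40) + 11013) - 12870) + 1/(-46499)) = -601/(((130 + 11013) - 12870) - 1/46499) = -601/((11143 - 12870) - 1/46499) = -601/(-1727 - 1/46499) = -601/(-80303774/46499) = -601*(-46499/80303774) = 27945899/80303774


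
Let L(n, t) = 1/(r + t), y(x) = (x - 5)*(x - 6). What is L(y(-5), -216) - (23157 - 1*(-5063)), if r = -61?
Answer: -7816941/277 ≈ -28220.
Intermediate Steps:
y(x) = (-6 + x)*(-5 + x) (y(x) = (-5 + x)*(-6 + x) = (-6 + x)*(-5 + x))
L(n, t) = 1/(-61 + t)
L(y(-5), -216) - (23157 - 1*(-5063)) = 1/(-61 - 216) - (23157 - 1*(-5063)) = 1/(-277) - (23157 + 5063) = -1/277 - 1*28220 = -1/277 - 28220 = -7816941/277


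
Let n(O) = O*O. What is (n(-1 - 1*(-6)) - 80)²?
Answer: 3025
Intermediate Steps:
n(O) = O²
(n(-1 - 1*(-6)) - 80)² = ((-1 - 1*(-6))² - 80)² = ((-1 + 6)² - 80)² = (5² - 80)² = (25 - 80)² = (-55)² = 3025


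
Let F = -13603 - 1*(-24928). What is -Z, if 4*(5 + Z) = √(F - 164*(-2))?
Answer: 5 - √11653/4 ≈ -21.987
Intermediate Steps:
F = 11325 (F = -13603 + 24928 = 11325)
Z = -5 + √11653/4 (Z = -5 + √(11325 - 164*(-2))/4 = -5 + √(11325 + 328)/4 = -5 + √11653/4 ≈ 21.987)
-Z = -(-5 + √11653/4) = 5 - √11653/4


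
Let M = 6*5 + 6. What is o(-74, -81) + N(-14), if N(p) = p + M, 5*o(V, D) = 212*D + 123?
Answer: -16939/5 ≈ -3387.8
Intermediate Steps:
M = 36 (M = 30 + 6 = 36)
o(V, D) = 123/5 + 212*D/5 (o(V, D) = (212*D + 123)/5 = (123 + 212*D)/5 = 123/5 + 212*D/5)
N(p) = 36 + p (N(p) = p + 36 = 36 + p)
o(-74, -81) + N(-14) = (123/5 + (212/5)*(-81)) + (36 - 14) = (123/5 - 17172/5) + 22 = -17049/5 + 22 = -16939/5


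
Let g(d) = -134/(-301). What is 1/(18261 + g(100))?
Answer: 301/5496695 ≈ 5.4760e-5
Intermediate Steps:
g(d) = 134/301 (g(d) = -134*(-1/301) = 134/301)
1/(18261 + g(100)) = 1/(18261 + 134/301) = 1/(5496695/301) = 301/5496695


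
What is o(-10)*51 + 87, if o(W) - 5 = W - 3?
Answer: -321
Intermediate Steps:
o(W) = 2 + W (o(W) = 5 + (W - 3) = 5 + (-3 + W) = 2 + W)
o(-10)*51 + 87 = (2 - 10)*51 + 87 = -8*51 + 87 = -408 + 87 = -321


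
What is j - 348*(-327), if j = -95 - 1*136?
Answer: 113565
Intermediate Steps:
j = -231 (j = -95 - 136 = -231)
j - 348*(-327) = -231 - 348*(-327) = -231 + 113796 = 113565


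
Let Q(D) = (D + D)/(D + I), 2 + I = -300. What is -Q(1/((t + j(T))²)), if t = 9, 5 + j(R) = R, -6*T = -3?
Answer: 4/12229 ≈ 0.00032709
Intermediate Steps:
T = ½ (T = -⅙*(-3) = ½ ≈ 0.50000)
j(R) = -5 + R
I = -302 (I = -2 - 300 = -302)
Q(D) = 2*D/(-302 + D) (Q(D) = (D + D)/(D - 302) = (2*D)/(-302 + D) = 2*D/(-302 + D))
-Q(1/((t + j(T))²)) = -2/(((9 + (-5 + ½))²)*(-302 + 1/((9 + (-5 + ½))²))) = -2/(((9 - 9/2)²)*(-302 + 1/((9 - 9/2)²))) = -2/(((9/2)²)*(-302 + 1/((9/2)²))) = -2/(81/4*(-302 + 1/(81/4))) = -2*4/(81*(-302 + 4/81)) = -2*4/(81*(-24458/81)) = -2*4*(-81)/(81*24458) = -1*(-4/12229) = 4/12229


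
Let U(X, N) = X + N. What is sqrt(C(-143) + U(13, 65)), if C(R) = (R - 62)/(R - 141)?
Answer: sqrt(1587347)/142 ≈ 8.8725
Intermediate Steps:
U(X, N) = N + X
C(R) = (-62 + R)/(-141 + R)
sqrt(C(-143) + U(13, 65)) = sqrt((-62 - 143)/(-141 - 143) + (65 + 13)) = sqrt(-205/(-284) + 78) = sqrt(-1/284*(-205) + 78) = sqrt(205/284 + 78) = sqrt(22357/284) = sqrt(1587347)/142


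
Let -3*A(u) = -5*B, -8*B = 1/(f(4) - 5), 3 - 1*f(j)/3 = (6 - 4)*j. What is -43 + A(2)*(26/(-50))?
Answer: -103213/2400 ≈ -43.005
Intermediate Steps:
f(j) = 9 - 6*j (f(j) = 9 - 3*(6 - 4)*j = 9 - 6*j)
B = 1/160 (B = -1/(8*((9 - 6*4) - 5)) = -1/(8*((9 - 24) - 5)) = -1/(8*(-15 - 5)) = -1/8/(-20) = -1/8*(-1/20) = 1/160 ≈ 0.0062500)
A(u) = 1/96 (A(u) = -(-5)/(3*160) = -1/3*(-1/32) = 1/96)
-43 + A(2)*(26/(-50)) = -43 + (26/(-50))/96 = -43 + (26*(-1/50))/96 = -43 + (1/96)*(-13/25) = -43 - 13/2400 = -103213/2400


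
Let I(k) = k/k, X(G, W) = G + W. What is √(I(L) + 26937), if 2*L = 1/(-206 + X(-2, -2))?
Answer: √26938 ≈ 164.13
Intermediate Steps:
L = -1/420 (L = 1/(2*(-206 + (-2 - 2))) = 1/(2*(-206 - 4)) = (½)/(-210) = (½)*(-1/210) = -1/420 ≈ -0.0023810)
I(k) = 1
√(I(L) + 26937) = √(1 + 26937) = √26938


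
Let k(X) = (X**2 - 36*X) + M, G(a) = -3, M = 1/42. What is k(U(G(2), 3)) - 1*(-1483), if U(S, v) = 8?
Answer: 52879/42 ≈ 1259.0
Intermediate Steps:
M = 1/42 ≈ 0.023810
k(X) = 1/42 + X**2 - 36*X (k(X) = (X**2 - 36*X) + 1/42 = 1/42 + X**2 - 36*X)
k(U(G(2), 3)) - 1*(-1483) = (1/42 + 8**2 - 36*8) - 1*(-1483) = (1/42 + 64 - 288) + 1483 = -9407/42 + 1483 = 52879/42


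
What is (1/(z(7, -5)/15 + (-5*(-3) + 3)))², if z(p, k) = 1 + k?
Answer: 225/70756 ≈ 0.0031799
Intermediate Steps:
(1/(z(7, -5)/15 + (-5*(-3) + 3)))² = (1/((1 - 5)/15 + (-5*(-3) + 3)))² = (1/(-4*1/15 + (15 + 3)))² = (1/(-4/15 + 18))² = (1/(266/15))² = (15/266)² = 225/70756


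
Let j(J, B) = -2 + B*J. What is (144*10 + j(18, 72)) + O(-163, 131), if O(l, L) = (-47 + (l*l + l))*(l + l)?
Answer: -8590300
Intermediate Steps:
O(l, L) = 2*l*(-47 + l + l²) (O(l, L) = (-47 + (l² + l))*(2*l) = (-47 + (l + l²))*(2*l) = (-47 + l + l²)*(2*l) = 2*l*(-47 + l + l²))
(144*10 + j(18, 72)) + O(-163, 131) = (144*10 + (-2 + 72*18)) + 2*(-163)*(-47 - 163 + (-163)²) = (1440 + (-2 + 1296)) + 2*(-163)*(-47 - 163 + 26569) = (1440 + 1294) + 2*(-163)*26359 = 2734 - 8593034 = -8590300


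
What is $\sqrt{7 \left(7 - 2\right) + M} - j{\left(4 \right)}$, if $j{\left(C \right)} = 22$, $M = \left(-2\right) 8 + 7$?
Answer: $-22 + \sqrt{26} \approx -16.901$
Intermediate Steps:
$M = -9$ ($M = -16 + 7 = -9$)
$\sqrt{7 \left(7 - 2\right) + M} - j{\left(4 \right)} = \sqrt{7 \left(7 - 2\right) - 9} - 22 = \sqrt{7 \cdot 5 - 9} - 22 = \sqrt{35 - 9} - 22 = \sqrt{26} - 22 = -22 + \sqrt{26}$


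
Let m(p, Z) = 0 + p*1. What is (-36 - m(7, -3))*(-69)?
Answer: 2967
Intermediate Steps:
m(p, Z) = p (m(p, Z) = 0 + p = p)
(-36 - m(7, -3))*(-69) = (-36 - 1*7)*(-69) = (-36 - 7)*(-69) = -43*(-69) = 2967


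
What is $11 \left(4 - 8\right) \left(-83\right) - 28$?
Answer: $3624$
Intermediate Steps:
$11 \left(4 - 8\right) \left(-83\right) - 28 = 11 \left(-4\right) \left(-83\right) - 28 = \left(-44\right) \left(-83\right) - 28 = 3652 - 28 = 3624$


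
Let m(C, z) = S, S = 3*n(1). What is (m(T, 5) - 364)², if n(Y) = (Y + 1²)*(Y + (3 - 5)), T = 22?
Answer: 136900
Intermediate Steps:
n(Y) = (1 + Y)*(-2 + Y) (n(Y) = (Y + 1)*(Y - 2) = (1 + Y)*(-2 + Y))
S = -6 (S = 3*(-2 + 1² - 1*1) = 3*(-2 + 1 - 1) = 3*(-2) = -6)
m(C, z) = -6
(m(T, 5) - 364)² = (-6 - 364)² = (-370)² = 136900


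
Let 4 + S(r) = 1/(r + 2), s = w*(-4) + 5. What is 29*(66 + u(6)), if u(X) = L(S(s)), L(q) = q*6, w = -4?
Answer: 28188/23 ≈ 1225.6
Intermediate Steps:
s = 21 (s = -4*(-4) + 5 = 16 + 5 = 21)
S(r) = -4 + 1/(2 + r) (S(r) = -4 + 1/(r + 2) = -4 + 1/(2 + r))
L(q) = 6*q
u(X) = -546/23 (u(X) = 6*((-7 - 4*21)/(2 + 21)) = 6*((-7 - 84)/23) = 6*((1/23)*(-91)) = 6*(-91/23) = -546/23)
29*(66 + u(6)) = 29*(66 - 546/23) = 29*(972/23) = 28188/23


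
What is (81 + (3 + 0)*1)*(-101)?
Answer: -8484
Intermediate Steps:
(81 + (3 + 0)*1)*(-101) = (81 + 3*1)*(-101) = (81 + 3)*(-101) = 84*(-101) = -8484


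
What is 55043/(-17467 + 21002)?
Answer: 55043/3535 ≈ 15.571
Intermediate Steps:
55043/(-17467 + 21002) = 55043/3535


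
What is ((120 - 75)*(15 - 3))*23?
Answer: 12420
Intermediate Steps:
((120 - 75)*(15 - 3))*23 = (45*12)*23 = 540*23 = 12420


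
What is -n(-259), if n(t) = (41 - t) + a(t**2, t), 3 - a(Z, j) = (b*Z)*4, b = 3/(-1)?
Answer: -805275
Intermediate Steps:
b = -3 (b = 3*(-1) = -3)
a(Z, j) = 3 + 12*Z (a(Z, j) = 3 - (-3*Z)*4 = 3 - (-12)*Z = 3 + 12*Z)
n(t) = 44 - t + 12*t**2 (n(t) = (41 - t) + (3 + 12*t**2) = 44 - t + 12*t**2)
-n(-259) = -(44 - 1*(-259) + 12*(-259)**2) = -(44 + 259 + 12*67081) = -(44 + 259 + 804972) = -1*805275 = -805275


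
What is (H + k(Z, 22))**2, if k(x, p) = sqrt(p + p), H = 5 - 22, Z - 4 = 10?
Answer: 333 - 68*sqrt(11) ≈ 107.47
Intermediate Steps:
Z = 14 (Z = 4 + 10 = 14)
H = -17
k(x, p) = sqrt(2)*sqrt(p) (k(x, p) = sqrt(2*p) = sqrt(2)*sqrt(p))
(H + k(Z, 22))**2 = (-17 + sqrt(2)*sqrt(22))**2 = (-17 + 2*sqrt(11))**2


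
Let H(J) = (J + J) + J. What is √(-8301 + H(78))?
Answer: I*√8067 ≈ 89.817*I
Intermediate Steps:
H(J) = 3*J (H(J) = 2*J + J = 3*J)
√(-8301 + H(78)) = √(-8301 + 3*78) = √(-8301 + 234) = √(-8067) = I*√8067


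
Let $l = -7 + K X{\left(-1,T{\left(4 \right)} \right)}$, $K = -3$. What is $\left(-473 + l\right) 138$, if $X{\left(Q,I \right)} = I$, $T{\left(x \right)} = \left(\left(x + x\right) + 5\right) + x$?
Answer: $-73278$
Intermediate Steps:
$T{\left(x \right)} = 5 + 3 x$ ($T{\left(x \right)} = \left(2 x + 5\right) + x = \left(5 + 2 x\right) + x = 5 + 3 x$)
$l = -58$ ($l = -7 - 3 \left(5 + 3 \cdot 4\right) = -7 - 3 \left(5 + 12\right) = -7 - 51 = -58$)
$\left(-473 + l\right) 138 = \left(-473 - 58\right) 138 = \left(-531\right) 138 = -73278$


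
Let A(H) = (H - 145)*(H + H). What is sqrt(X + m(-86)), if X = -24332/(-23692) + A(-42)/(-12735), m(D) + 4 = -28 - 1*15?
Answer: I*sqrt(29842835434742130)/25143135 ≈ 6.8707*I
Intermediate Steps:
m(D) = -47 (m(D) = -4 + (-28 - 1*15) = -4 + (-28 - 15) = -4 - 43 = -47)
A(H) = 2*H*(-145 + H) (A(H) = (-145 + H)*(2*H) = 2*H*(-145 + H))
X = -5190493/25143135 (X = -24332/(-23692) + (2*(-42)*(-145 - 42))/(-12735) = -24332*(-1/23692) + (2*(-42)*(-187))*(-1/12735) = 6083/5923 + 15708*(-1/12735) = 6083/5923 - 5236/4245 = -5190493/25143135 ≈ -0.20644)
sqrt(X + m(-86)) = sqrt(-5190493/25143135 - 47) = sqrt(-1186917838/25143135) = I*sqrt(29842835434742130)/25143135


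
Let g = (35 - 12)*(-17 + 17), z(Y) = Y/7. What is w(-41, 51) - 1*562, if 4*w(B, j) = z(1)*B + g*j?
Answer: -15777/28 ≈ -563.46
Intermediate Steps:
z(Y) = Y/7 (z(Y) = Y*(⅐) = Y/7)
g = 0 (g = 23*0 = 0)
w(B, j) = B/28 (w(B, j) = (((⅐)*1)*B + 0*j)/4 = (B/7 + 0)/4 = (B/7)/4 = B/28)
w(-41, 51) - 1*562 = (1/28)*(-41) - 1*562 = -41/28 - 562 = -15777/28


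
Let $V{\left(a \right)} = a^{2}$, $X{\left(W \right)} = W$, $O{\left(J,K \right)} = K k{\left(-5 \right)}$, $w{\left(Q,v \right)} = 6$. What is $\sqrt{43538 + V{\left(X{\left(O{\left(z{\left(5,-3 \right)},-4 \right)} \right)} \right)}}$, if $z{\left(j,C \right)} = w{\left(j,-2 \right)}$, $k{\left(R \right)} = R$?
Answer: $3 \sqrt{4882} \approx 209.61$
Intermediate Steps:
$z{\left(j,C \right)} = 6$
$O{\left(J,K \right)} = - 5 K$ ($O{\left(J,K \right)} = K \left(-5\right) = - 5 K$)
$\sqrt{43538 + V{\left(X{\left(O{\left(z{\left(5,-3 \right)},-4 \right)} \right)} \right)}} = \sqrt{43538 + \left(\left(-5\right) \left(-4\right)\right)^{2}} = \sqrt{43538 + 20^{2}} = \sqrt{43538 + 400} = \sqrt{43938} = 3 \sqrt{4882}$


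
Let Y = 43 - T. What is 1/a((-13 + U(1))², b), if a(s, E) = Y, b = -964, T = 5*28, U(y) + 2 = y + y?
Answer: -1/97 ≈ -0.010309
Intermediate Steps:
U(y) = -2 + 2*y (U(y) = -2 + (y + y) = -2 + 2*y)
T = 140
Y = -97 (Y = 43 - 1*140 = 43 - 140 = -97)
a(s, E) = -97
1/a((-13 + U(1))², b) = 1/(-97) = -1/97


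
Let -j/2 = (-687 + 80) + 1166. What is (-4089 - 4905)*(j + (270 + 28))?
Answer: 7375080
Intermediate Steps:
j = -1118 (j = -2*((-687 + 80) + 1166) = -2*(-607 + 1166) = -2*559 = -1118)
(-4089 - 4905)*(j + (270 + 28)) = (-4089 - 4905)*(-1118 + (270 + 28)) = -8994*(-1118 + 298) = -8994*(-820) = 7375080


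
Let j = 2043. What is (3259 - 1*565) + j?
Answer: 4737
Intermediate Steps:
(3259 - 1*565) + j = (3259 - 1*565) + 2043 = (3259 - 565) + 2043 = 2694 + 2043 = 4737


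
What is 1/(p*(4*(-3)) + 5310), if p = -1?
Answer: 1/5322 ≈ 0.00018790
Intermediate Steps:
1/(p*(4*(-3)) + 5310) = 1/(-4*(-3) + 5310) = 1/(-1*(-12) + 5310) = 1/(12 + 5310) = 1/5322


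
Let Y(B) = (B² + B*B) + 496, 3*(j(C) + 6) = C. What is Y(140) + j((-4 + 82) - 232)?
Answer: 118916/3 ≈ 39639.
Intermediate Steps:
j(C) = -6 + C/3
Y(B) = 496 + 2*B² (Y(B) = (B² + B²) + 496 = 2*B² + 496 = 496 + 2*B²)
Y(140) + j((-4 + 82) - 232) = (496 + 2*140²) + (-6 + ((-4 + 82) - 232)/3) = (496 + 2*19600) + (-6 + (78 - 232)/3) = (496 + 39200) + (-6 + (⅓)*(-154)) = 39696 + (-6 - 154/3) = 39696 - 172/3 = 118916/3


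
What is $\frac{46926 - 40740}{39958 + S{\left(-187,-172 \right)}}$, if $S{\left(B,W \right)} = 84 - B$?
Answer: $\frac{6186}{40229} \approx 0.15377$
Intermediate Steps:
$\frac{46926 - 40740}{39958 + S{\left(-187,-172 \right)}} = \frac{46926 - 40740}{39958 + \left(84 - -187\right)} = \frac{46926 - 40740}{39958 + \left(84 + 187\right)} = \frac{6186}{39958 + 271} = \frac{6186}{40229}$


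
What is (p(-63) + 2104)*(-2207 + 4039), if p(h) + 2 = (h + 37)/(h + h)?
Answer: 242628248/63 ≈ 3.8512e+6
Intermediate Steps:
p(h) = -2 + (37 + h)/(2*h) (p(h) = -2 + (h + 37)/(h + h) = -2 + (37 + h)/((2*h)) = -2 + (37 + h)*(1/(2*h)) = -2 + (37 + h)/(2*h))
(p(-63) + 2104)*(-2207 + 4039) = ((½)*(37 - 3*(-63))/(-63) + 2104)*(-2207 + 4039) = ((½)*(-1/63)*(37 + 189) + 2104)*1832 = ((½)*(-1/63)*226 + 2104)*1832 = (-113/63 + 2104)*1832 = (132439/63)*1832 = 242628248/63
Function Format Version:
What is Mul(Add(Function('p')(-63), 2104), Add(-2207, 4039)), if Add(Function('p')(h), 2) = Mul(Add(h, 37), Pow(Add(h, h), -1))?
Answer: Rational(242628248, 63) ≈ 3.8512e+6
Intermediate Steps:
Function('p')(h) = Add(-2, Mul(Rational(1, 2), Pow(h, -1), Add(37, h))) (Function('p')(h) = Add(-2, Mul(Add(h, 37), Pow(Add(h, h), -1))) = Add(-2, Mul(Add(37, h), Pow(Mul(2, h), -1))) = Add(-2, Mul(Add(37, h), Mul(Rational(1, 2), Pow(h, -1)))) = Add(-2, Mul(Rational(1, 2), Pow(h, -1), Add(37, h))))
Mul(Add(Function('p')(-63), 2104), Add(-2207, 4039)) = Mul(Add(Mul(Rational(1, 2), Pow(-63, -1), Add(37, Mul(-3, -63))), 2104), Add(-2207, 4039)) = Mul(Add(Mul(Rational(1, 2), Rational(-1, 63), Add(37, 189)), 2104), 1832) = Mul(Add(Mul(Rational(1, 2), Rational(-1, 63), 226), 2104), 1832) = Mul(Add(Rational(-113, 63), 2104), 1832) = Mul(Rational(132439, 63), 1832) = Rational(242628248, 63)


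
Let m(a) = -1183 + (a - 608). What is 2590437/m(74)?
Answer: -2590437/1717 ≈ -1508.7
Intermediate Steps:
m(a) = -1791 + a (m(a) = -1183 + (-608 + a) = -1791 + a)
2590437/m(74) = 2590437/(-1791 + 74) = 2590437/(-1717) = 2590437*(-1/1717) = -2590437/1717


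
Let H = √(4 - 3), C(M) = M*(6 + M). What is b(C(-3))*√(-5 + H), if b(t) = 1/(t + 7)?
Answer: -I ≈ -1.0*I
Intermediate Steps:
H = 1 (H = √1 = 1)
b(t) = 1/(7 + t)
b(C(-3))*√(-5 + H) = √(-5 + 1)/(7 - 3*(6 - 3)) = √(-4)/(7 - 3*3) = (2*I)/(7 - 9) = (2*I)/(-2) = -I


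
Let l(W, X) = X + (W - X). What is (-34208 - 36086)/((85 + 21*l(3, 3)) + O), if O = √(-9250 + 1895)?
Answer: -10403512/29259 + 70294*I*√7355/29259 ≈ -355.57 + 206.04*I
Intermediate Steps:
O = I*√7355 (O = √(-7355) = I*√7355 ≈ 85.761*I)
l(W, X) = W
(-34208 - 36086)/((85 + 21*l(3, 3)) + O) = (-34208 - 36086)/((85 + 21*3) + I*√7355) = -70294/((85 + 63) + I*√7355) = -70294/(148 + I*√7355)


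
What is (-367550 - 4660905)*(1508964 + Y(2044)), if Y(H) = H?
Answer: -7598035732640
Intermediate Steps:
(-367550 - 4660905)*(1508964 + Y(2044)) = (-367550 - 4660905)*(1508964 + 2044) = -5028455*1511008 = -7598035732640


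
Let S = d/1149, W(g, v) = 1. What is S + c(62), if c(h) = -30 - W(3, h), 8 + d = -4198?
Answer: -13275/383 ≈ -34.661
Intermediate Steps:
d = -4206 (d = -8 - 4198 = -4206)
S = -1402/383 (S = -4206/1149 = -4206*1/1149 = -1402/383 ≈ -3.6606)
c(h) = -31 (c(h) = -30 - 1*1 = -30 - 1 = -31)
S + c(62) = -1402/383 - 31 = -13275/383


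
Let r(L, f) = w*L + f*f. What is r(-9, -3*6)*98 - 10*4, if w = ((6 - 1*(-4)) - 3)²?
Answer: -11506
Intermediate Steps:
w = 49 (w = ((6 + 4) - 3)² = (10 - 3)² = 7² = 49)
r(L, f) = f² + 49*L (r(L, f) = 49*L + f*f = 49*L + f² = f² + 49*L)
r(-9, -3*6)*98 - 10*4 = ((-3*6)² + 49*(-9))*98 - 10*4 = ((-18)² - 441)*98 - 40 = (324 - 441)*98 - 40 = -117*98 - 40 = -11466 - 40 = -11506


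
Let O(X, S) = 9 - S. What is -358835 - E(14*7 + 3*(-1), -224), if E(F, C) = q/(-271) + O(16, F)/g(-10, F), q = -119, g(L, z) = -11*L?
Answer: -5348430567/14905 ≈ -3.5883e+5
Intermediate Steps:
E(F, C) = 15529/29810 - F/110 (E(F, C) = -119/(-271) + (9 - F)/((-11*(-10))) = -119*(-1/271) + (9 - F)/110 = 119/271 + (9 - F)*(1/110) = 119/271 + (9/110 - F/110) = 15529/29810 - F/110)
-358835 - E(14*7 + 3*(-1), -224) = -358835 - (15529/29810 - (14*7 + 3*(-1))/110) = -358835 - (15529/29810 - (98 - 3)/110) = -358835 - (15529/29810 - 1/110*95) = -358835 - (15529/29810 - 19/22) = -358835 - 1*(-5108/14905) = -358835 + 5108/14905 = -5348430567/14905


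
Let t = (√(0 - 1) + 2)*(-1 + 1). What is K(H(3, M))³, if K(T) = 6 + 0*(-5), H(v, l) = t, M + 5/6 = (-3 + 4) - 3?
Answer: 216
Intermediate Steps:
M = -17/6 (M = -⅚ + ((-3 + 4) - 3) = -⅚ + (1 - 3) = -⅚ - 2 = -17/6 ≈ -2.8333)
t = 0 (t = (√(-1) + 2)*0 = (I + 2)*0 = (2 + I)*0 = 0)
H(v, l) = 0
K(T) = 6 (K(T) = 6 + 0 = 6)
K(H(3, M))³ = 6³ = 216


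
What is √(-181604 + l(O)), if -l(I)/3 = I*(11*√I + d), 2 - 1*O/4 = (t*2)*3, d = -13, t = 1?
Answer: 2*√(-45557 + 528*I) ≈ 2.4737 + 426.89*I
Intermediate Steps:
O = -16 (O = 8 - 4*1*2*3 = 8 - 8*3 = 8 - 4*6 = 8 - 24 = -16)
l(I) = -3*I*(-13 + 11*√I) (l(I) = -3*I*(11*√I - 13) = -3*I*(-13 + 11*√I))
√(-181604 + l(O)) = √(-181604 + (-(-2112)*I + 39*(-16))) = √(-181604 + (-(-2112)*I - 624)) = √(-181604 + (2112*I - 624)) = √(-181604 + (-624 + 2112*I)) = √(-182228 + 2112*I)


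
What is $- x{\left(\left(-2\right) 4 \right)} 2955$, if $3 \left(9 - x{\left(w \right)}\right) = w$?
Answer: $-34475$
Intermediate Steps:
$x{\left(w \right)} = 9 - \frac{w}{3}$
$- x{\left(\left(-2\right) 4 \right)} 2955 = - \left(9 - \frac{\left(-2\right) 4}{3}\right) 2955 = - \left(9 - - \frac{8}{3}\right) 2955 = - \left(9 + \frac{8}{3}\right) 2955 = - \frac{35 \cdot 2955}{3} = \left(-1\right) 34475 = -34475$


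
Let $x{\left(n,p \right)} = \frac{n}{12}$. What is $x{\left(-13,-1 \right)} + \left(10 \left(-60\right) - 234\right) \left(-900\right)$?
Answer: $\frac{9007187}{12} \approx 7.506 \cdot 10^{5}$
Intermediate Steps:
$x{\left(n,p \right)} = \frac{n}{12}$ ($x{\left(n,p \right)} = n \frac{1}{12} = \frac{n}{12}$)
$x{\left(-13,-1 \right)} + \left(10 \left(-60\right) - 234\right) \left(-900\right) = \frac{1}{12} \left(-13\right) + \left(10 \left(-60\right) - 234\right) \left(-900\right) = - \frac{13}{12} + \left(-600 - 234\right) \left(-900\right) = - \frac{13}{12} - -750600 = - \frac{13}{12} + 750600 = \frac{9007187}{12}$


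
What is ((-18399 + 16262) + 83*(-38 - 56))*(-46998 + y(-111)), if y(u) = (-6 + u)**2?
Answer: 331058151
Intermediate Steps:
((-18399 + 16262) + 83*(-38 - 56))*(-46998 + y(-111)) = ((-18399 + 16262) + 83*(-38 - 56))*(-46998 + (-6 - 111)**2) = (-2137 + 83*(-94))*(-46998 + (-117)**2) = (-2137 - 7802)*(-46998 + 13689) = -9939*(-33309) = 331058151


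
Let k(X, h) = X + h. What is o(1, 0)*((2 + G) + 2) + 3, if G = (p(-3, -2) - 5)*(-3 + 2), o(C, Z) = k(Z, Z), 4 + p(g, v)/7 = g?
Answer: 3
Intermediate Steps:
p(g, v) = -28 + 7*g
o(C, Z) = 2*Z (o(C, Z) = Z + Z = 2*Z)
G = 54 (G = ((-28 + 7*(-3)) - 5)*(-3 + 2) = ((-28 - 21) - 5)*(-1) = (-49 - 5)*(-1) = -54*(-1) = 54)
o(1, 0)*((2 + G) + 2) + 3 = (2*0)*((2 + 54) + 2) + 3 = 0*(56 + 2) + 3 = 0*58 + 3 = 0 + 3 = 3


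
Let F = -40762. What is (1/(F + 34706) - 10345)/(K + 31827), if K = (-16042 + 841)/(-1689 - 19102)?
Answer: -434180677637/1335813016016 ≈ -0.32503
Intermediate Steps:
K = 15201/20791 (K = -15201/(-20791) = -15201*(-1/20791) = 15201/20791 ≈ 0.73113)
(1/(F + 34706) - 10345)/(K + 31827) = (1/(-40762 + 34706) - 10345)/(15201/20791 + 31827) = (1/(-6056) - 10345)/(661730358/20791) = (-1/6056 - 10345)*(20791/661730358) = -62649321/6056*20791/661730358 = -434180677637/1335813016016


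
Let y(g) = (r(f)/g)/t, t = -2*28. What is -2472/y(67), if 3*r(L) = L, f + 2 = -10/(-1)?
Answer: 3478104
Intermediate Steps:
f = 8 (f = -2 - 10/(-1) = -2 - 10*(-1) = -2 + 10 = 8)
r(L) = L/3
t = -56
y(g) = -1/(21*g) (y(g) = (((⅓)*8)/g)/(-56) = (8/(3*g))*(-1/56) = -1/(21*g))
-2472/y(67) = -2472/((-1/21/67)) = -2472/((-1/21*1/67)) = -2472/(-1/1407) = -2472*(-1407) = 3478104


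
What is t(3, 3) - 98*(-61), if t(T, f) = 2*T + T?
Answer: 5987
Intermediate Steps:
t(T, f) = 3*T
t(3, 3) - 98*(-61) = 3*3 - 98*(-61) = 9 + 5978 = 5987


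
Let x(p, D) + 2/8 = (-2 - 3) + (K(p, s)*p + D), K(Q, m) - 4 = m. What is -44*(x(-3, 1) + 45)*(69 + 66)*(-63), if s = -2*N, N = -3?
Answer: 4022865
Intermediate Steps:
s = 6 (s = -2*(-3) = 6)
K(Q, m) = 4 + m
x(p, D) = -21/4 + D + 10*p (x(p, D) = -¼ + ((-2 - 3) + ((4 + 6)*p + D)) = -¼ + (-5 + (10*p + D)) = -¼ + (-5 + (D + 10*p)) = -¼ + (-5 + D + 10*p) = -21/4 + D + 10*p)
-44*(x(-3, 1) + 45)*(69 + 66)*(-63) = -44*((-21/4 + 1 + 10*(-3)) + 45)*(69 + 66)*(-63) = -44*((-21/4 + 1 - 30) + 45)*135*(-63) = -44*(-137/4 + 45)*135*(-63) = -473*135*(-63) = -44*5805/4*(-63) = -63855*(-63) = 4022865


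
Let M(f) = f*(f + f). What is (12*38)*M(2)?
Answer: 3648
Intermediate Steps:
M(f) = 2*f² (M(f) = f*(2*f) = 2*f²)
(12*38)*M(2) = (12*38)*(2*2²) = 456*(2*4) = 456*8 = 3648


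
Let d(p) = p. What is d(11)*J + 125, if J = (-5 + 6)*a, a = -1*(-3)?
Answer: 158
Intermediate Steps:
a = 3
J = 3 (J = (-5 + 6)*3 = 1*3 = 3)
d(11)*J + 125 = 11*3 + 125 = 33 + 125 = 158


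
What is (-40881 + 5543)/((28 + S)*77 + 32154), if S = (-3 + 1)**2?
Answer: -17669/17309 ≈ -1.0208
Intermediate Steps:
S = 4 (S = (-2)**2 = 4)
(-40881 + 5543)/((28 + S)*77 + 32154) = (-40881 + 5543)/((28 + 4)*77 + 32154) = -35338/(32*77 + 32154) = -35338/(2464 + 32154) = -35338/34618 = -35338*1/34618 = -17669/17309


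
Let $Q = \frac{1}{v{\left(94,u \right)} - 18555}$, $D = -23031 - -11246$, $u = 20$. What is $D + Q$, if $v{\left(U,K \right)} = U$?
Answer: $- \frac{217562886}{18461} \approx -11785.0$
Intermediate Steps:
$D = -11785$ ($D = -23031 + 11246 = -11785$)
$Q = - \frac{1}{18461}$ ($Q = \frac{1}{94 - 18555} = \frac{1}{-18461} = - \frac{1}{18461} \approx -5.4168 \cdot 10^{-5}$)
$D + Q = -11785 - \frac{1}{18461} = - \frac{217562886}{18461}$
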